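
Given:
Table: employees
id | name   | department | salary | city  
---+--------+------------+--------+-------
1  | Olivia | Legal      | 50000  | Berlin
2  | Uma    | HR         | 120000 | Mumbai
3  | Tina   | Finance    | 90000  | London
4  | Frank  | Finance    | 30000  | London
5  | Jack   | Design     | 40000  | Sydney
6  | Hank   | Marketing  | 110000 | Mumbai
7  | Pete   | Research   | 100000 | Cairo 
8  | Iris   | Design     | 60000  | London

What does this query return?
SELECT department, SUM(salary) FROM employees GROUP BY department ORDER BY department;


Summing salary within each department:
  Design: 40000 + 60000 = 100000
  Finance: 90000 + 30000 = 120000
  HR: 120000 = 120000
  Legal: 50000 = 50000
  Marketing: 110000 = 110000
  Research: 100000 = 100000


6 groups:
Design, 100000
Finance, 120000
HR, 120000
Legal, 50000
Marketing, 110000
Research, 100000


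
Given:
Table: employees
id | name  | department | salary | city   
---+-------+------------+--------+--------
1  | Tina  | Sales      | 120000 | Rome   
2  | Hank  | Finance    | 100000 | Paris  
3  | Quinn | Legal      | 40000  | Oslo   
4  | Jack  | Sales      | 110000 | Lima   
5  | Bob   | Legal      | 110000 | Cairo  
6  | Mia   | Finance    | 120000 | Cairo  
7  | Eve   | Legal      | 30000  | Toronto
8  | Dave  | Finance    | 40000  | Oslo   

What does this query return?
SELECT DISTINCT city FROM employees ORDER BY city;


All 'city' values (row order): Rome, Paris, Oslo, Lima, Cairo, Cairo, Toronto, Oslo
Removing duplicates leaves 6 unique value(s).

6 values:
Cairo
Lima
Oslo
Paris
Rome
Toronto


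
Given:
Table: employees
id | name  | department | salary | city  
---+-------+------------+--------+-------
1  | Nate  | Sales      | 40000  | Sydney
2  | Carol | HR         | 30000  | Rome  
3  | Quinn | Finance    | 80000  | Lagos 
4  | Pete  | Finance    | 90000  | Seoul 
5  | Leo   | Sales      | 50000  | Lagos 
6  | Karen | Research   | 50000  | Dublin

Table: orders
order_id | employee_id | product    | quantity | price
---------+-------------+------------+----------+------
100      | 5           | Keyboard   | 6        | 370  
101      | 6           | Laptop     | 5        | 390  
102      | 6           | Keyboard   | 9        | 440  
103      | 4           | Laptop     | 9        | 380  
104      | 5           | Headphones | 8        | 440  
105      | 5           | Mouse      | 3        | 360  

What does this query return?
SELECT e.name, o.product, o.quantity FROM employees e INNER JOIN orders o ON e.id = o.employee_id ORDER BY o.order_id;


Joining employees.id = orders.employee_id:
  employee Leo (id=5) -> order Keyboard
  employee Karen (id=6) -> order Laptop
  employee Karen (id=6) -> order Keyboard
  employee Pete (id=4) -> order Laptop
  employee Leo (id=5) -> order Headphones
  employee Leo (id=5) -> order Mouse


6 rows:
Leo, Keyboard, 6
Karen, Laptop, 5
Karen, Keyboard, 9
Pete, Laptop, 9
Leo, Headphones, 8
Leo, Mouse, 3


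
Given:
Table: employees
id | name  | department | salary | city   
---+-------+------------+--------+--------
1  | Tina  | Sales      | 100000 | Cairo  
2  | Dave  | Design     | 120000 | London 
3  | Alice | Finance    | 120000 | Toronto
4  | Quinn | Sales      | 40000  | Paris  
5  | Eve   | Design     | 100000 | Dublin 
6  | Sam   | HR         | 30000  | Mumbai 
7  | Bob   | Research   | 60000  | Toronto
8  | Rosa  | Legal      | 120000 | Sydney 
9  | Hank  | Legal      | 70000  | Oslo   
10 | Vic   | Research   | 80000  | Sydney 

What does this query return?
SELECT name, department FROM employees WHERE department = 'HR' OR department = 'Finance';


Filtering: department = 'HR' OR 'Finance'
Matching: 2 rows

2 rows:
Alice, Finance
Sam, HR


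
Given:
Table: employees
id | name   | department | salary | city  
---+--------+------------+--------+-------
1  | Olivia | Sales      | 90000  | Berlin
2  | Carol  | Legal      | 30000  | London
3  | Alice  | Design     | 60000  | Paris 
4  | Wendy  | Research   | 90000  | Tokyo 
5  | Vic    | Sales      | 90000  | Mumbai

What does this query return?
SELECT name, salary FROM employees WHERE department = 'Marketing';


Filtering: department = 'Marketing'
Matching rows: 0

Empty result set (0 rows)


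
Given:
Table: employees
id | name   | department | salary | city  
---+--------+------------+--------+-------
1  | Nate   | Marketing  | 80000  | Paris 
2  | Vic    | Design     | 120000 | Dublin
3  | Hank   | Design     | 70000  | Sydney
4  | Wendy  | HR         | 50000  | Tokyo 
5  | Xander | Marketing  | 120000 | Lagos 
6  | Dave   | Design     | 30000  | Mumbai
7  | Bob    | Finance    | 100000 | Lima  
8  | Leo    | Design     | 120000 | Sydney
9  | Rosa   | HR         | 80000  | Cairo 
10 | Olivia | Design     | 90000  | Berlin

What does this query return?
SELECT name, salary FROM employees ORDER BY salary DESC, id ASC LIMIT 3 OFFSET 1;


Sort by salary DESC (id ASC tiebreak), then skip 1 and take 3
Rows 2 through 4

3 rows:
Xander, 120000
Leo, 120000
Bob, 100000


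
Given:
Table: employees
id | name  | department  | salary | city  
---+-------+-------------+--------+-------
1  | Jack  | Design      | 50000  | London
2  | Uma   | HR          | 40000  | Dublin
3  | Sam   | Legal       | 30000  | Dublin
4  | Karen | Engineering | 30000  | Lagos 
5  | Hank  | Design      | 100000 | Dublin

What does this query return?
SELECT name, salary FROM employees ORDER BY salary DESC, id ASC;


Sorting by salary DESC, then id ASC for ties

5 rows:
Hank, 100000
Jack, 50000
Uma, 40000
Sam, 30000
Karen, 30000


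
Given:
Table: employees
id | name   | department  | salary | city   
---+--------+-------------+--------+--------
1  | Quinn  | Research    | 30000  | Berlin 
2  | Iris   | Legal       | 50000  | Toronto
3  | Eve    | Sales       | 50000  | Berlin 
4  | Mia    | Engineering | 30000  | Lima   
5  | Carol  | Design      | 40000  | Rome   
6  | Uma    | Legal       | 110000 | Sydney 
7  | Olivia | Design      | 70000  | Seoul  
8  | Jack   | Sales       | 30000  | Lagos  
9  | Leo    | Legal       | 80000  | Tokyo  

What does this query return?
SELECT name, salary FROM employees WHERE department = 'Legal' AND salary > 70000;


Filtering: department = 'Legal' AND salary > 70000
Matching: 2 rows

2 rows:
Uma, 110000
Leo, 80000


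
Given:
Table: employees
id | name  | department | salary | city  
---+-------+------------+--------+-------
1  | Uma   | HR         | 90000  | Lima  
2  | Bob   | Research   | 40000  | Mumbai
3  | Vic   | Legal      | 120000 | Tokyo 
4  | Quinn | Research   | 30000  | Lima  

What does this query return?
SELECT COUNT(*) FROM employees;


COUNT(*) counts all rows

4


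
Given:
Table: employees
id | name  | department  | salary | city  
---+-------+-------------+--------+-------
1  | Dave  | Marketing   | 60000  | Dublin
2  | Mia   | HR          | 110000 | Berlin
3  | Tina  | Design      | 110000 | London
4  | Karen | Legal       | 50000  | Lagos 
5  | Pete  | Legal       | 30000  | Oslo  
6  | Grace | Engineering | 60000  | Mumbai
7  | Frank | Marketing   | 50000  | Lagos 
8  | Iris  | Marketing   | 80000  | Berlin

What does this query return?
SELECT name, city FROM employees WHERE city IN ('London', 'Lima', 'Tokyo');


Filtering: city IN ('London', 'Lima', 'Tokyo')
Matching: 1 rows

1 rows:
Tina, London


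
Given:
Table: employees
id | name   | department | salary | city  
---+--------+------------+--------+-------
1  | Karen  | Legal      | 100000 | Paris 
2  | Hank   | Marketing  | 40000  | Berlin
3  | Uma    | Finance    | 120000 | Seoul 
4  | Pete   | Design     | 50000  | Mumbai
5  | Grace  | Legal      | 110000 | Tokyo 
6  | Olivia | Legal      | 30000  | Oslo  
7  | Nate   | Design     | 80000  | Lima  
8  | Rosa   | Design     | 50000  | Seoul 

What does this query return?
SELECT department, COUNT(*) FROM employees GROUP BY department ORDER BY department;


Assigning each row to its department group:
  Karen -> Legal
  Hank -> Marketing
  Uma -> Finance
  Pete -> Design
  Grace -> Legal
  Olivia -> Legal
  Nate -> Design
  Rosa -> Design


4 groups:
Design, 3
Finance, 1
Legal, 3
Marketing, 1


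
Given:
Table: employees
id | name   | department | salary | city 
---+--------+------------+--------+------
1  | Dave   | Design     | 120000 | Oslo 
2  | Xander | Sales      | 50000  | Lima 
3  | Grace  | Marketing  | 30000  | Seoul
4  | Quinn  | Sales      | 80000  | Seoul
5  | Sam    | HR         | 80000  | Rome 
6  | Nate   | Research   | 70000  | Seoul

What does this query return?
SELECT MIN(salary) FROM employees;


Salaries: 120000, 50000, 30000, 80000, 80000, 70000
MIN = 30000

30000


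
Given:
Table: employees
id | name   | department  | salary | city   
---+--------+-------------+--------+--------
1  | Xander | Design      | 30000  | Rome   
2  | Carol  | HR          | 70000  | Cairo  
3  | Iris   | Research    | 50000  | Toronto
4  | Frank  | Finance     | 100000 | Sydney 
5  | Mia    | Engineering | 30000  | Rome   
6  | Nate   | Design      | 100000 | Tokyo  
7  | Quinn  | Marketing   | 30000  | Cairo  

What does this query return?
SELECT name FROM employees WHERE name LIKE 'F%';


LIKE 'F%' matches names starting with 'F'
Matching: 1

1 rows:
Frank


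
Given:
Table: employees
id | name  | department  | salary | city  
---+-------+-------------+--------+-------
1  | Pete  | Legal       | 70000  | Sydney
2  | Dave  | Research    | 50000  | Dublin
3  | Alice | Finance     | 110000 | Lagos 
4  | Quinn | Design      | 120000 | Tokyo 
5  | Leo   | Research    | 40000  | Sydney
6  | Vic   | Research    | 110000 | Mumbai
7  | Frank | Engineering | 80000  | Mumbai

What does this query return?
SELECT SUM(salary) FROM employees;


SUM(salary) = 70000 + 50000 + 110000 + 120000 + 40000 + 110000 + 80000 = 580000

580000


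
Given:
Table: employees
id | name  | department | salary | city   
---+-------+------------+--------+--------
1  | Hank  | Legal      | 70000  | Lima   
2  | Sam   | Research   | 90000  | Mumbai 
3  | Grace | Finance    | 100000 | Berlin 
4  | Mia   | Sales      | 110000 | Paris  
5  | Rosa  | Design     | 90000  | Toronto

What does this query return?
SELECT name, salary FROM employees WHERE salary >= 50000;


Filtering: salary >= 50000
Matching: 5 rows

5 rows:
Hank, 70000
Sam, 90000
Grace, 100000
Mia, 110000
Rosa, 90000


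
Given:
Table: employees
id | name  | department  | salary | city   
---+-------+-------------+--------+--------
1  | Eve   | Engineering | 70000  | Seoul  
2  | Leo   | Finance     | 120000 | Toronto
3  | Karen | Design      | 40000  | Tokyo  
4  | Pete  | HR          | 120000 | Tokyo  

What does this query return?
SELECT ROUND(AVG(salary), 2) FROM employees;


SUM(salary) = 350000
COUNT = 4
ROUND(AVG, 2) = ROUND(350000 / 4, 2) = 87500.0

87500.0


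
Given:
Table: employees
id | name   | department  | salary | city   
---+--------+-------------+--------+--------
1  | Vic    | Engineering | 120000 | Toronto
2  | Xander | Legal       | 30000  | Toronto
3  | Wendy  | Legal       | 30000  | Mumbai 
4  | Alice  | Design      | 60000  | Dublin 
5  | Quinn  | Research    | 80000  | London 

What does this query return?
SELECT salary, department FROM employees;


Projecting columns: salary, department

5 rows:
120000, Engineering
30000, Legal
30000, Legal
60000, Design
80000, Research


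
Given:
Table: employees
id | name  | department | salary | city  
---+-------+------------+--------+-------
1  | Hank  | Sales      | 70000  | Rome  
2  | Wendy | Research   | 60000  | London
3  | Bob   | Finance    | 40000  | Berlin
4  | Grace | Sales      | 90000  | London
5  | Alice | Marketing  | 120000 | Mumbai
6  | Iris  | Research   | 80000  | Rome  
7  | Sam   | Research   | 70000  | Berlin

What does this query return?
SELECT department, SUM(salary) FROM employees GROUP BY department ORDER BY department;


Summing salary within each department:
  Finance: 40000 = 40000
  Marketing: 120000 = 120000
  Research: 60000 + 80000 + 70000 = 210000
  Sales: 70000 + 90000 = 160000


4 groups:
Finance, 40000
Marketing, 120000
Research, 210000
Sales, 160000


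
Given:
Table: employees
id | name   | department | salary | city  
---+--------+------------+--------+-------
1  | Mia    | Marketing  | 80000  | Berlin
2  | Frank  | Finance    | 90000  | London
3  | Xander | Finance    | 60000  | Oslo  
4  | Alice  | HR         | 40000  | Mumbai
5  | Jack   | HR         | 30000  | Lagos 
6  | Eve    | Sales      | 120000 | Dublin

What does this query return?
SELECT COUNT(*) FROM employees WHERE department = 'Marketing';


Counting rows where department = 'Marketing'
  Mia -> MATCH


1


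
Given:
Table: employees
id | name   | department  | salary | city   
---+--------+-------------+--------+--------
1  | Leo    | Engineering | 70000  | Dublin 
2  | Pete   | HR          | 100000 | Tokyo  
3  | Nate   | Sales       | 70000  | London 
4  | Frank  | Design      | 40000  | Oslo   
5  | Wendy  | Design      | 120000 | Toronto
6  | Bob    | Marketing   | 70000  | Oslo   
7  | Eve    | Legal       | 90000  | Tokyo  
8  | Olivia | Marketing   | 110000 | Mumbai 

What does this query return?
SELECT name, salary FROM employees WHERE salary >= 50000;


Filtering: salary >= 50000
Matching: 7 rows

7 rows:
Leo, 70000
Pete, 100000
Nate, 70000
Wendy, 120000
Bob, 70000
Eve, 90000
Olivia, 110000


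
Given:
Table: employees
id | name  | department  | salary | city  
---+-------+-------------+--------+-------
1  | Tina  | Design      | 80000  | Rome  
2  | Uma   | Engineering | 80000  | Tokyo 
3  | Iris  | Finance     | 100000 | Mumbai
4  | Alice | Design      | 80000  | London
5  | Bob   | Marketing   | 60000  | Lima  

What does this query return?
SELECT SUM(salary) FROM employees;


SUM(salary) = 80000 + 80000 + 100000 + 80000 + 60000 = 400000

400000


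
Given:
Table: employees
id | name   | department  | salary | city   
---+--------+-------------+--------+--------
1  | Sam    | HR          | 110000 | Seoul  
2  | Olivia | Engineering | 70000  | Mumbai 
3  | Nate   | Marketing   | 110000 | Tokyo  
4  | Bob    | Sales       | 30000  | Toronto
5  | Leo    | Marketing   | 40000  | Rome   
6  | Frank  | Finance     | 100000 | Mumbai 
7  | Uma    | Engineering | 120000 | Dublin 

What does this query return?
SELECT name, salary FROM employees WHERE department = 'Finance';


Filtering: department = 'Finance'
Matching rows: 1

1 rows:
Frank, 100000


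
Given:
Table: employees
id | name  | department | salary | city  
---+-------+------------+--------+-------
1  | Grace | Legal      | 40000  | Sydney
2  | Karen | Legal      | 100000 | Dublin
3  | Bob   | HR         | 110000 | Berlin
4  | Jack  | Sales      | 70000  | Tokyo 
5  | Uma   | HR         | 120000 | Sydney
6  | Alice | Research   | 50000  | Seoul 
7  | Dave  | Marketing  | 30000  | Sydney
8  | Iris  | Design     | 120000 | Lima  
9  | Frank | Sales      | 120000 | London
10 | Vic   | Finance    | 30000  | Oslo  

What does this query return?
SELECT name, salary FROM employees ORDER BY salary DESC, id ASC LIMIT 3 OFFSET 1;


Sort by salary DESC (id ASC tiebreak), then skip 1 and take 3
Rows 2 through 4

3 rows:
Iris, 120000
Frank, 120000
Bob, 110000


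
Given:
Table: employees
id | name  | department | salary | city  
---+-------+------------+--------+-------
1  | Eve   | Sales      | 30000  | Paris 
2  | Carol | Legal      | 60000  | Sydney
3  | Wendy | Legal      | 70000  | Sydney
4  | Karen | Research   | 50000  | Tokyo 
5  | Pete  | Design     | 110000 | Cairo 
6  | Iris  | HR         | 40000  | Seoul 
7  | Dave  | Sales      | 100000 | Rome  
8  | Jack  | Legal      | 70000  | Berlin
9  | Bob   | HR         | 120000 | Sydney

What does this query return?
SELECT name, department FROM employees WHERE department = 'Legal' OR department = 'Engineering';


Filtering: department = 'Legal' OR 'Engineering'
Matching: 3 rows

3 rows:
Carol, Legal
Wendy, Legal
Jack, Legal


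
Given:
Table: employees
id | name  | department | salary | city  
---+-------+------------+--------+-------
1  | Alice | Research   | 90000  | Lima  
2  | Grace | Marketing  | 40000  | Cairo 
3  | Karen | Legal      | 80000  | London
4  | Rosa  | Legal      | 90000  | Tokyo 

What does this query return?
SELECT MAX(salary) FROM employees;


Salaries: 90000, 40000, 80000, 90000
MAX = 90000

90000


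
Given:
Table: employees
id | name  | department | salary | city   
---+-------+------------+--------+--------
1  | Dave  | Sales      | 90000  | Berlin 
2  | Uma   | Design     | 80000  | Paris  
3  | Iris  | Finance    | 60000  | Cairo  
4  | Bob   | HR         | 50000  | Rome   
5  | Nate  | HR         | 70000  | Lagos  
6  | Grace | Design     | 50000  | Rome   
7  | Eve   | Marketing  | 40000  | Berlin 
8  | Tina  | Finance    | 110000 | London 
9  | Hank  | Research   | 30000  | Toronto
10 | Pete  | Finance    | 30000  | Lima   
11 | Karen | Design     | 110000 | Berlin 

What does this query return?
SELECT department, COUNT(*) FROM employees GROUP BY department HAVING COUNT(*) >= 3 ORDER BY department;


Groups with count >= 3:
  Design: 3 -> PASS
  Finance: 3 -> PASS
  HR: 2 -> filtered out
  Marketing: 1 -> filtered out
  Research: 1 -> filtered out
  Sales: 1 -> filtered out


2 groups:
Design, 3
Finance, 3


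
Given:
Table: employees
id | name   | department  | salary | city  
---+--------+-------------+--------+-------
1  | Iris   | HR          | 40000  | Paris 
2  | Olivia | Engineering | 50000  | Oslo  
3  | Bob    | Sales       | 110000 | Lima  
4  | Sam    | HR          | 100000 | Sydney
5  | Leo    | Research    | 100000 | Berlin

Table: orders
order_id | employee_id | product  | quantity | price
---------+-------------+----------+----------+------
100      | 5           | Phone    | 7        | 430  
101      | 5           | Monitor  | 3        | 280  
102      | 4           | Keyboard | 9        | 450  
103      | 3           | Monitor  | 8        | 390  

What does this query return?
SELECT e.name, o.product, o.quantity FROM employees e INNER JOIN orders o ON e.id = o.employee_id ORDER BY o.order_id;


Joining employees.id = orders.employee_id:
  employee Leo (id=5) -> order Phone
  employee Leo (id=5) -> order Monitor
  employee Sam (id=4) -> order Keyboard
  employee Bob (id=3) -> order Monitor


4 rows:
Leo, Phone, 7
Leo, Monitor, 3
Sam, Keyboard, 9
Bob, Monitor, 8


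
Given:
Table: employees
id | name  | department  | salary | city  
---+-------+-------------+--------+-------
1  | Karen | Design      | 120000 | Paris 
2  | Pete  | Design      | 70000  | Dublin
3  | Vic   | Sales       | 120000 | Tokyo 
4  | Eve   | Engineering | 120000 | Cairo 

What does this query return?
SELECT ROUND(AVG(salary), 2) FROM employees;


SUM(salary) = 430000
COUNT = 4
ROUND(AVG, 2) = ROUND(430000 / 4, 2) = 107500.0

107500.0


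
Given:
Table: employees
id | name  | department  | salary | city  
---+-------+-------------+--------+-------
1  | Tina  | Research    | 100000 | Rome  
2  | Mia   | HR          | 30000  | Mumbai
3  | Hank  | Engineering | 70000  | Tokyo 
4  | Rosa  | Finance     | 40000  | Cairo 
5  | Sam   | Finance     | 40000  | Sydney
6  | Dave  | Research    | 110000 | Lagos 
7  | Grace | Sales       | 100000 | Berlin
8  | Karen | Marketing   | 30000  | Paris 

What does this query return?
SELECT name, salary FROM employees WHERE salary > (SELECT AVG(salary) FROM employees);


Subquery: AVG(salary) = 65000.0
Filtering: salary > 65000.0
  Tina (100000) -> MATCH
  Hank (70000) -> MATCH
  Dave (110000) -> MATCH
  Grace (100000) -> MATCH


4 rows:
Tina, 100000
Hank, 70000
Dave, 110000
Grace, 100000


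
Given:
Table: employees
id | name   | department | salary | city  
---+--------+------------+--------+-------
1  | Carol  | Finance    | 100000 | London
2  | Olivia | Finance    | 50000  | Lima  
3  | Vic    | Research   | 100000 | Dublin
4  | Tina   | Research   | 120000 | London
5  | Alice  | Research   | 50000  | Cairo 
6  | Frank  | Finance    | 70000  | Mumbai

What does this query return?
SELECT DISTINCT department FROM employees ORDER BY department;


All 'department' values (row order): Finance, Finance, Research, Research, Research, Finance
Removing duplicates leaves 2 unique value(s).

2 values:
Finance
Research


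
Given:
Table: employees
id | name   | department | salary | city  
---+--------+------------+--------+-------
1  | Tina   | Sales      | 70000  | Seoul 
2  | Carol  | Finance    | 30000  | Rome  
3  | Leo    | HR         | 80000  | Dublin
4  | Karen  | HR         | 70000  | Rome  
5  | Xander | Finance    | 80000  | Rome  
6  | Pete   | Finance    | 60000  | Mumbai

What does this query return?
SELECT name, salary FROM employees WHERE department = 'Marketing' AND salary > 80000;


Filtering: department = 'Marketing' AND salary > 80000
Matching: 0 rows

Empty result set (0 rows)


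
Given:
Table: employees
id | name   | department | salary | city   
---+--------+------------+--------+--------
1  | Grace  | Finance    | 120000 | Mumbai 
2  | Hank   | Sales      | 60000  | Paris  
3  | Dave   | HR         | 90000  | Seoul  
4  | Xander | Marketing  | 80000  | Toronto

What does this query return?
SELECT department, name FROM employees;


Projecting columns: department, name

4 rows:
Finance, Grace
Sales, Hank
HR, Dave
Marketing, Xander


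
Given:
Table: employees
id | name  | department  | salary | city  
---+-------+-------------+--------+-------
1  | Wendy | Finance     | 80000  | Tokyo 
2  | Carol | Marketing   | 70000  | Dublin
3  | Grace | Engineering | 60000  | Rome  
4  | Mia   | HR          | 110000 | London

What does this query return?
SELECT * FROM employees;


SELECT * returns all 4 rows with all columns

4 rows:
1, Wendy, Finance, 80000, Tokyo
2, Carol, Marketing, 70000, Dublin
3, Grace, Engineering, 60000, Rome
4, Mia, HR, 110000, London


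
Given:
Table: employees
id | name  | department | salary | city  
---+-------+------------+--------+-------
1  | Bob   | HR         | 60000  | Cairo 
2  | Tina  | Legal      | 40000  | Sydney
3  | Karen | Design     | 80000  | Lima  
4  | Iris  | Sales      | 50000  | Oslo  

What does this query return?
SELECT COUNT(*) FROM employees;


COUNT(*) counts all rows

4


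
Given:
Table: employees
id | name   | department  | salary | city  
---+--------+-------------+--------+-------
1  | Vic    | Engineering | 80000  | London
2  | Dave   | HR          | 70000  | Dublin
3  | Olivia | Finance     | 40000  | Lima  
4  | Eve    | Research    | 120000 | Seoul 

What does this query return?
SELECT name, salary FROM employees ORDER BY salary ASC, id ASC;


Sorting by salary ASC, then id ASC for ties

4 rows:
Olivia, 40000
Dave, 70000
Vic, 80000
Eve, 120000


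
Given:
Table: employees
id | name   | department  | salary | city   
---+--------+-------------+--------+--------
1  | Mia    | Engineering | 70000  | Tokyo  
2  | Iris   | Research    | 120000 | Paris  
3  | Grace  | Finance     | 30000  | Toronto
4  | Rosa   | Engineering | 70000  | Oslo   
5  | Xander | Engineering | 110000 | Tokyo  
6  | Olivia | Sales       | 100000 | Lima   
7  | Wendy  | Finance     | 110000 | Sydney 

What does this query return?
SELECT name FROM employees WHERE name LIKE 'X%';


LIKE 'X%' matches names starting with 'X'
Matching: 1

1 rows:
Xander


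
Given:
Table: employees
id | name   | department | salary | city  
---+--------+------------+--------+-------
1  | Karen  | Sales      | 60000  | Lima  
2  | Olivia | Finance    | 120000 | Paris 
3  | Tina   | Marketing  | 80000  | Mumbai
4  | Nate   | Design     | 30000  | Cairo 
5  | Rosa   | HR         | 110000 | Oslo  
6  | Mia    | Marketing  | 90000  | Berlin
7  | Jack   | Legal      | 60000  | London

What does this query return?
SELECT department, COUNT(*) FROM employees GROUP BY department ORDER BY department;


Assigning each row to its department group:
  Karen -> Sales
  Olivia -> Finance
  Tina -> Marketing
  Nate -> Design
  Rosa -> HR
  Mia -> Marketing
  Jack -> Legal


6 groups:
Design, 1
Finance, 1
HR, 1
Legal, 1
Marketing, 2
Sales, 1


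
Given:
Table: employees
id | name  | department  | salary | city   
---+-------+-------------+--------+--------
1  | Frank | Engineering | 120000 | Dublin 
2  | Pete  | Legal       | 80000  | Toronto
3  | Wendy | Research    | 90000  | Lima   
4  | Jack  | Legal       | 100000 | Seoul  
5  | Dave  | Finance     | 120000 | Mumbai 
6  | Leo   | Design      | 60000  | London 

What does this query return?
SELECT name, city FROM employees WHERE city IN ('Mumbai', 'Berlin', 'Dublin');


Filtering: city IN ('Mumbai', 'Berlin', 'Dublin')
Matching: 2 rows

2 rows:
Frank, Dublin
Dave, Mumbai


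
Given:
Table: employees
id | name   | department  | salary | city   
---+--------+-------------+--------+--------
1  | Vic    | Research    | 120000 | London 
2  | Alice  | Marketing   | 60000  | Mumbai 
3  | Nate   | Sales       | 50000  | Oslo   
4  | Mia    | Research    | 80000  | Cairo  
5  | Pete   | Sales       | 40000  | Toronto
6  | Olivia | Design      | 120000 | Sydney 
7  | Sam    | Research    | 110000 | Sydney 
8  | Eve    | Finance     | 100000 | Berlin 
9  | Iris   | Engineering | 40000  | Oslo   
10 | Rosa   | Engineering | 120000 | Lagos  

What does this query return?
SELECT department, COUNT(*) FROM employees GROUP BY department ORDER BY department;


Assigning each row to its department group:
  Vic -> Research
  Alice -> Marketing
  Nate -> Sales
  Mia -> Research
  Pete -> Sales
  Olivia -> Design
  Sam -> Research
  Eve -> Finance
  Iris -> Engineering
  Rosa -> Engineering


6 groups:
Design, 1
Engineering, 2
Finance, 1
Marketing, 1
Research, 3
Sales, 2


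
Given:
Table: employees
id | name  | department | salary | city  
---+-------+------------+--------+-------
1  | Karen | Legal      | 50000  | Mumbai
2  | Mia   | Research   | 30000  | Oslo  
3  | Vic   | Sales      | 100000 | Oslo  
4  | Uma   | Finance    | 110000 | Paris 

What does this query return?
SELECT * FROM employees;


SELECT * returns all 4 rows with all columns

4 rows:
1, Karen, Legal, 50000, Mumbai
2, Mia, Research, 30000, Oslo
3, Vic, Sales, 100000, Oslo
4, Uma, Finance, 110000, Paris


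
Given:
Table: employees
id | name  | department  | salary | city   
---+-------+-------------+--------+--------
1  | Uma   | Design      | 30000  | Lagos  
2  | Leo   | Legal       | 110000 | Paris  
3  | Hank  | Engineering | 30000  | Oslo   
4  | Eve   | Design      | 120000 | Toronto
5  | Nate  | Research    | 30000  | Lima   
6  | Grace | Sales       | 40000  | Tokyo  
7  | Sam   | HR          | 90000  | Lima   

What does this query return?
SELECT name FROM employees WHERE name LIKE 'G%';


LIKE 'G%' matches names starting with 'G'
Matching: 1

1 rows:
Grace


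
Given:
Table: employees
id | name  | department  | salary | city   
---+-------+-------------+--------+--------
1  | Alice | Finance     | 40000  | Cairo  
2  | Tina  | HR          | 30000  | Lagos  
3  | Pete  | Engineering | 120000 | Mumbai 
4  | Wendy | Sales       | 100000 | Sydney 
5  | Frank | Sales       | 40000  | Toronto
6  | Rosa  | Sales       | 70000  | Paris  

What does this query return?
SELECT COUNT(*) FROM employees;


COUNT(*) counts all rows

6


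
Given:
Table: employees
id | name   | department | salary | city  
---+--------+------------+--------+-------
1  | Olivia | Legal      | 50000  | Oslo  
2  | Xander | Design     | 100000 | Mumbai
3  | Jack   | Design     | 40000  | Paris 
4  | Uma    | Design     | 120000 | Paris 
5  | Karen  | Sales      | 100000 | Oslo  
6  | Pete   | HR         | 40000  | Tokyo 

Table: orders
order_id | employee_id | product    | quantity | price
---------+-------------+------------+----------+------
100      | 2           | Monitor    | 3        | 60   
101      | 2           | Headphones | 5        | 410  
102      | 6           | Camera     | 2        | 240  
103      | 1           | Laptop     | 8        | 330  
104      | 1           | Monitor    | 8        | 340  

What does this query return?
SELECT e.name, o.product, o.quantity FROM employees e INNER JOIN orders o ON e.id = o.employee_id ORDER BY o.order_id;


Joining employees.id = orders.employee_id:
  employee Xander (id=2) -> order Monitor
  employee Xander (id=2) -> order Headphones
  employee Pete (id=6) -> order Camera
  employee Olivia (id=1) -> order Laptop
  employee Olivia (id=1) -> order Monitor


5 rows:
Xander, Monitor, 3
Xander, Headphones, 5
Pete, Camera, 2
Olivia, Laptop, 8
Olivia, Monitor, 8


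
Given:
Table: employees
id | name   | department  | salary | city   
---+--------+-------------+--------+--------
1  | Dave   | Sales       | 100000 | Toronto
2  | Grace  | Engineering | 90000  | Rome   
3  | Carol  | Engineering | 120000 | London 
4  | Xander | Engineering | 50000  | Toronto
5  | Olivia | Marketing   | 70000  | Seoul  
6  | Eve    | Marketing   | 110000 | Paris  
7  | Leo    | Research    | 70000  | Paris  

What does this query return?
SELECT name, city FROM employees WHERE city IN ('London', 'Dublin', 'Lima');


Filtering: city IN ('London', 'Dublin', 'Lima')
Matching: 1 rows

1 rows:
Carol, London


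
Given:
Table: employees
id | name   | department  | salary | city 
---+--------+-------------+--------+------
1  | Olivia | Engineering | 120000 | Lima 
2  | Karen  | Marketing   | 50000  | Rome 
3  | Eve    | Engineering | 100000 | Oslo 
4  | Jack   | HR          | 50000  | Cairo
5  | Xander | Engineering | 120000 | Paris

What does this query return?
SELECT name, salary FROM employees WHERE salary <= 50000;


Filtering: salary <= 50000
Matching: 2 rows

2 rows:
Karen, 50000
Jack, 50000


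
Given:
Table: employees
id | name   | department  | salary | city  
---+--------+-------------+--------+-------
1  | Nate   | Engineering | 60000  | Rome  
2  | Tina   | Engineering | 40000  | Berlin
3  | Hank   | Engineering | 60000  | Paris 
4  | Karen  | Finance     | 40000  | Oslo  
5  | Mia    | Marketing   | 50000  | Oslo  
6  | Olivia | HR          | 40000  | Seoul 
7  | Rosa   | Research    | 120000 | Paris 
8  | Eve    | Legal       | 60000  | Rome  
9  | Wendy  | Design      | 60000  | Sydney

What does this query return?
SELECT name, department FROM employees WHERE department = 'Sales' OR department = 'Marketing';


Filtering: department = 'Sales' OR 'Marketing'
Matching: 1 rows

1 rows:
Mia, Marketing


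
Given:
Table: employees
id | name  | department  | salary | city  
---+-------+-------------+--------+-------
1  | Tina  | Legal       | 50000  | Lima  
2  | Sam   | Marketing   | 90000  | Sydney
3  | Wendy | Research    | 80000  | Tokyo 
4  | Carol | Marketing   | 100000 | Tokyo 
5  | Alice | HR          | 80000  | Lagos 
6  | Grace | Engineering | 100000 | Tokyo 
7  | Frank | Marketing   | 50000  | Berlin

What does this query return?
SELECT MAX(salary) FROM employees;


Salaries: 50000, 90000, 80000, 100000, 80000, 100000, 50000
MAX = 100000

100000


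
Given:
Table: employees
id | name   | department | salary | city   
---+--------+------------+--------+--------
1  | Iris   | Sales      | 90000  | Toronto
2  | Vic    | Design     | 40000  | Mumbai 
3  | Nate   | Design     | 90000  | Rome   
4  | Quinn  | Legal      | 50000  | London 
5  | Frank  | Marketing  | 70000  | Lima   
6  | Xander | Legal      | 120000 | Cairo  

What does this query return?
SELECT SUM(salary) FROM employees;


SUM(salary) = 90000 + 40000 + 90000 + 50000 + 70000 + 120000 = 460000

460000


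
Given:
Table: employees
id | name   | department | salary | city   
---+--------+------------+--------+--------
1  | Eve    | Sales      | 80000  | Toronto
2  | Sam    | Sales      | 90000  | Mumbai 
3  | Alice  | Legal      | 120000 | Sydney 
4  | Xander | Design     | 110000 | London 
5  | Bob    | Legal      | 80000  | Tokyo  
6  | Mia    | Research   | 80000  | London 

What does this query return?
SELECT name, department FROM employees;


Projecting columns: name, department

6 rows:
Eve, Sales
Sam, Sales
Alice, Legal
Xander, Design
Bob, Legal
Mia, Research


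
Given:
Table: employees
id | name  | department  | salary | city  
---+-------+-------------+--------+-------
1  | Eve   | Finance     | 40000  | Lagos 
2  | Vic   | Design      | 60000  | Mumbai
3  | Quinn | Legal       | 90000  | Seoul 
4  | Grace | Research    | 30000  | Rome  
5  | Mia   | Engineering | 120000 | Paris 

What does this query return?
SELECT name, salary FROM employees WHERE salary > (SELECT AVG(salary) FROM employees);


Subquery: AVG(salary) = 68000.0
Filtering: salary > 68000.0
  Quinn (90000) -> MATCH
  Mia (120000) -> MATCH


2 rows:
Quinn, 90000
Mia, 120000


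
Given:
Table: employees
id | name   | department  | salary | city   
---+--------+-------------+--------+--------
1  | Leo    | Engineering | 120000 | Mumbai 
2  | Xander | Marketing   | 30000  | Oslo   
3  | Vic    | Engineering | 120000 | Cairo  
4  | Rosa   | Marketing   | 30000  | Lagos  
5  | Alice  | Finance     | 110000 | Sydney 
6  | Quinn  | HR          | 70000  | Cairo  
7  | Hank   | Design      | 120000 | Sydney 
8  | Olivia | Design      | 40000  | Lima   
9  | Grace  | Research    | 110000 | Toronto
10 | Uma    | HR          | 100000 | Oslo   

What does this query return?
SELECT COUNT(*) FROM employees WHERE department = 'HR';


Counting rows where department = 'HR'
  Quinn -> MATCH
  Uma -> MATCH


2


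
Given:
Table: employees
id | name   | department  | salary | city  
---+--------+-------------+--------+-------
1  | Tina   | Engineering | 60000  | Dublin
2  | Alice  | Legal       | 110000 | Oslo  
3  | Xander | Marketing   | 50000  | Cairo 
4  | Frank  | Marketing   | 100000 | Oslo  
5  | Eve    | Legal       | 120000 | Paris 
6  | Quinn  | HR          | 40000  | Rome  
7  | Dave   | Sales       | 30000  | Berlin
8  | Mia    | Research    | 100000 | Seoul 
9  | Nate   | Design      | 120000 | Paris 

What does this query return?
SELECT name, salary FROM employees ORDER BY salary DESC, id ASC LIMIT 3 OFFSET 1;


Sort by salary DESC (id ASC tiebreak), then skip 1 and take 3
Rows 2 through 4

3 rows:
Nate, 120000
Alice, 110000
Frank, 100000


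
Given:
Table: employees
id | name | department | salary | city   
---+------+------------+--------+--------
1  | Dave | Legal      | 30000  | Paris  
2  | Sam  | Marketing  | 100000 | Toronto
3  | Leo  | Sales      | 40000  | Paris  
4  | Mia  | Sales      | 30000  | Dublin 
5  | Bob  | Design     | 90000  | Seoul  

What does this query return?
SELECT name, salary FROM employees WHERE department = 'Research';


Filtering: department = 'Research'
Matching rows: 0

Empty result set (0 rows)


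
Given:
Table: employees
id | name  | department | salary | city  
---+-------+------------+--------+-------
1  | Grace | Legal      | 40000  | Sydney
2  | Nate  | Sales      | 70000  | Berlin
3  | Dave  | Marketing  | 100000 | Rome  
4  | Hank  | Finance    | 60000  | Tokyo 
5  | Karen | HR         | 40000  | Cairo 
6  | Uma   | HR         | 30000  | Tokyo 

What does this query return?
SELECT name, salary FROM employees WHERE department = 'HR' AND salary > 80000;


Filtering: department = 'HR' AND salary > 80000
Matching: 0 rows

Empty result set (0 rows)


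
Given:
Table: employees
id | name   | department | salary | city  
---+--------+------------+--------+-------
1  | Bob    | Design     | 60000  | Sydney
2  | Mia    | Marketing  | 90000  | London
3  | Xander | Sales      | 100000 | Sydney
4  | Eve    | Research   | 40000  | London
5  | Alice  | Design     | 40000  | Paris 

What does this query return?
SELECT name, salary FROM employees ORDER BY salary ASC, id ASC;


Sorting by salary ASC, then id ASC for ties

5 rows:
Eve, 40000
Alice, 40000
Bob, 60000
Mia, 90000
Xander, 100000


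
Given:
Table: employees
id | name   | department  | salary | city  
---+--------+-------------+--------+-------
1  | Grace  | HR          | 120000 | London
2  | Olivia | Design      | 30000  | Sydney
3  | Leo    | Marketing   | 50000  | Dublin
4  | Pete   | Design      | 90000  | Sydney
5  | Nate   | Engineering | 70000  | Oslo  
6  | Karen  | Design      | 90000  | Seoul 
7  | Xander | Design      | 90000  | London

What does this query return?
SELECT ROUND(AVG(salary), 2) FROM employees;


SUM(salary) = 540000
COUNT = 7
ROUND(AVG, 2) = ROUND(540000 / 7, 2) = 77142.86

77142.86


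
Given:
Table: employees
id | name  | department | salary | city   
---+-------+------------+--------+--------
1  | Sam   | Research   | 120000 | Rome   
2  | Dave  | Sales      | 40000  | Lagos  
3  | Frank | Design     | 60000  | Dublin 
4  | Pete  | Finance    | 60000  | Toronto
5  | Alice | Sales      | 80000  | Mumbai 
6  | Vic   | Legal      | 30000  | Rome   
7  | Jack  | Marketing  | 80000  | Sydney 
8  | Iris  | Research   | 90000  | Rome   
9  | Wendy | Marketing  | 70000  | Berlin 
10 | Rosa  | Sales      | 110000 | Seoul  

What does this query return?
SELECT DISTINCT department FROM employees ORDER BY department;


All 'department' values (row order): Research, Sales, Design, Finance, Sales, Legal, Marketing, Research, Marketing, Sales
Removing duplicates leaves 6 unique value(s).

6 values:
Design
Finance
Legal
Marketing
Research
Sales


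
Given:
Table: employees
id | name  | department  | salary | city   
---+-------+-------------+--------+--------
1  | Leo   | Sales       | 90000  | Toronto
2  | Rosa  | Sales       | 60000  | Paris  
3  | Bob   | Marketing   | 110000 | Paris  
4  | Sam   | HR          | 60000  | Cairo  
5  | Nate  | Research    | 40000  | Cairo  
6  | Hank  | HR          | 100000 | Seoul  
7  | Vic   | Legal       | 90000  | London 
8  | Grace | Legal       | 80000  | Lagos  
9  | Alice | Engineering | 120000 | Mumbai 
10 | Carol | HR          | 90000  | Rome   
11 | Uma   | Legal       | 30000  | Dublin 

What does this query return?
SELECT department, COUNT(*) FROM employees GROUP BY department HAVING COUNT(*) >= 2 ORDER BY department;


Groups with count >= 2:
  HR: 3 -> PASS
  Legal: 3 -> PASS
  Sales: 2 -> PASS
  Engineering: 1 -> filtered out
  Marketing: 1 -> filtered out
  Research: 1 -> filtered out


3 groups:
HR, 3
Legal, 3
Sales, 2


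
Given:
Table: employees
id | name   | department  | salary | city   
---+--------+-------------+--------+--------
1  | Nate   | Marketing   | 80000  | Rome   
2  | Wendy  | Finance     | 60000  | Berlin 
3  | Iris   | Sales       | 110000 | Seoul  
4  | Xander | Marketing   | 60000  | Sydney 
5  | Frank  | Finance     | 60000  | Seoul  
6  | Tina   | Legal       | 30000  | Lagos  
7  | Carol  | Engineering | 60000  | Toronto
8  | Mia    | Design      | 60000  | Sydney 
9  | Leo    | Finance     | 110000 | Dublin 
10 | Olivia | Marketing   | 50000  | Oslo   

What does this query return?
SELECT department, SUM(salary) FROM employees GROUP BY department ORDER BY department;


Summing salary within each department:
  Design: 60000 = 60000
  Engineering: 60000 = 60000
  Finance: 60000 + 60000 + 110000 = 230000
  Legal: 30000 = 30000
  Marketing: 80000 + 60000 + 50000 = 190000
  Sales: 110000 = 110000


6 groups:
Design, 60000
Engineering, 60000
Finance, 230000
Legal, 30000
Marketing, 190000
Sales, 110000


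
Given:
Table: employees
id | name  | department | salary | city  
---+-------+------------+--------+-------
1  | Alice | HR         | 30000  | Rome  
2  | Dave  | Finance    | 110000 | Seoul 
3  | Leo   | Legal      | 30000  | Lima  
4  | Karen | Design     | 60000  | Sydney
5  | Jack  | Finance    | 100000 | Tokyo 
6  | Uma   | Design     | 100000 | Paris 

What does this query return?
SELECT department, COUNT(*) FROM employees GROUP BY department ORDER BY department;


Assigning each row to its department group:
  Alice -> HR
  Dave -> Finance
  Leo -> Legal
  Karen -> Design
  Jack -> Finance
  Uma -> Design


4 groups:
Design, 2
Finance, 2
HR, 1
Legal, 1


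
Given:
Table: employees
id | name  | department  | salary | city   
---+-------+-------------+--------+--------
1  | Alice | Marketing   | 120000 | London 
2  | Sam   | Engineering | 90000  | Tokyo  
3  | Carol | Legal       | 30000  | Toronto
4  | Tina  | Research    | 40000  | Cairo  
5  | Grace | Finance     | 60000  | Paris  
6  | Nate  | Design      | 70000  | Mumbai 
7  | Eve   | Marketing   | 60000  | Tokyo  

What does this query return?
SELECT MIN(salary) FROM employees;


Salaries: 120000, 90000, 30000, 40000, 60000, 70000, 60000
MIN = 30000

30000
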